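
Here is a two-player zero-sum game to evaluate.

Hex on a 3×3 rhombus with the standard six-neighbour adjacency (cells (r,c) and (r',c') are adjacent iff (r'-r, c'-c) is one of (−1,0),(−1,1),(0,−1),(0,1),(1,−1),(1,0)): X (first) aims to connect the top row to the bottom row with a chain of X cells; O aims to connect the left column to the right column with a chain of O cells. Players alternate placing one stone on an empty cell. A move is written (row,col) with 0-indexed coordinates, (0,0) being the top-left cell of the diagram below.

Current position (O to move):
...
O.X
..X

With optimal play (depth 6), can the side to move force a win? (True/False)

O winning at [.../O.X/..X]: True

p1 O@[.../O.X/..X]: (0,0)[O../O.X/..X]-1 (0,1)[.O./O.X/..X]-1 (0,2)[..O/O.X/..X]+1* (1,1)[.../OOX/..X]-1 (2,0)[.../O.X/O.X]-1 (2,1)[.../O.X/.OX]-1
p2 X@[..O/O.X/..X]: (0,0)[X.O/O.X/..X]-1* (0,1)[.XO/O.X/..X]-1 (1,1)[..O/OXX/..X]-1 (2,0)[..O/O.X/X.X]-1 (2,1)[..O/O.X/.XX]-1
p3 O@[X.O/O.X/..X]: (0,1)[XOO/O.X/..X]+1* (1,1)[X.O/OOX/..X]+1 (2,0)[X.O/O.X/O.X]+1 (2,1)[X.O/O.X/.OX]+1
p4 X@[XOO/O.X/..X] terminal -1; root [.../O.X/..X] d6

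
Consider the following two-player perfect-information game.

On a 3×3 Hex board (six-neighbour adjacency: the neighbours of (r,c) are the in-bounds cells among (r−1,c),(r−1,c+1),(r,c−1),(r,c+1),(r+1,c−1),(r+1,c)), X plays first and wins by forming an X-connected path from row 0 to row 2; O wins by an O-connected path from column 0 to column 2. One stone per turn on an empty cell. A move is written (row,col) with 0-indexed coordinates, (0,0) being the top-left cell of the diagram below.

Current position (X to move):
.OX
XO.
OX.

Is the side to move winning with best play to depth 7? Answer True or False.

X winning at [.OX/XO./OX.]: True

p1 X@[.OX/XO./OX.]: (0,0)[XOX/XO./OX.]-1 (1,2)[.OX/XOX/OX.]+1* (2,2)[.OX/XO./OXX]-1
p2 O@[.OX/XOX/OX.] terminal -1; root [.OX/XO./OX.] d7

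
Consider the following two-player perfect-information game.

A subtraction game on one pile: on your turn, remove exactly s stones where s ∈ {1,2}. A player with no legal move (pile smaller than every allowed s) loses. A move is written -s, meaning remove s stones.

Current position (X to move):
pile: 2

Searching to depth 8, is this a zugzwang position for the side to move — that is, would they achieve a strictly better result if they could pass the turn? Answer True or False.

zugzwang(2, X) = False

ply 1, X at 2 | -1=-1→1; -2=+1→0*
ply 2: 0 is terminal -1 (O); from 2 depth 8
if X skipped the turn, O would face:
~ ply 1, O at 2 | -1=-1→1; -2=+1→0*
~ ply 2: 0 is terminal -1 (X); from 2 depth 8
compare (X): move=+1 vs pass=-1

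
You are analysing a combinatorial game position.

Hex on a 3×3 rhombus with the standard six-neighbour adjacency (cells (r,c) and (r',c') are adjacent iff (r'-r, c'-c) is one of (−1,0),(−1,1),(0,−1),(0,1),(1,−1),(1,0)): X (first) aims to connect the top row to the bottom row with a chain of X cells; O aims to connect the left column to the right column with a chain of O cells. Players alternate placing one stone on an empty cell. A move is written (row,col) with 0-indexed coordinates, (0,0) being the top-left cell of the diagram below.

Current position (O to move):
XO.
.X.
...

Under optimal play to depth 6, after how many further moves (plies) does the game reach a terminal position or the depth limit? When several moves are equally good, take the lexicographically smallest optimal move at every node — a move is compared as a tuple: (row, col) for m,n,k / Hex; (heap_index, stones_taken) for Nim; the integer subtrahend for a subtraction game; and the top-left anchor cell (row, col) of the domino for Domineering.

[XO./.X./...] O move#1: (0,2):-1/XOO/.X./...*, (1,0):-1/XO./OX./..., (1,2):-1/XO./.XO/..., (2,0):-1/XO./.X./O.., (2,1):-1/XO./.X./.O., (2,2):-1/XO./.X./..O
[XOO/.X./...] X move#2: (1,0):+1/XOO/XX./...*, (1,2):-1/XOO/.XX/..., (2,0):-1/XOO/.X./X.., (2,1):-1/XOO/.X./.X., (2,2):-1/XOO/.X./..X
[XOO/XX./...] O move#3: (1,2):-1/XOO/XXO/...*, (2,0):-1/XOO/XX./O.., (2,1):-1/XOO/XX./.O., (2,2):-1/XOO/XX./..O
[XOO/XXO/...] X move#4: (2,0):+1/XOO/XXO/X..*, (2,1):+1/XOO/XXO/.X., (2,2):+1/XOO/XXO/..X
[XOO/XXO/X..] end (terminal -1, O#5); searched XO./.X./... to 6

PV length from [XO./.X./...]: 4 plies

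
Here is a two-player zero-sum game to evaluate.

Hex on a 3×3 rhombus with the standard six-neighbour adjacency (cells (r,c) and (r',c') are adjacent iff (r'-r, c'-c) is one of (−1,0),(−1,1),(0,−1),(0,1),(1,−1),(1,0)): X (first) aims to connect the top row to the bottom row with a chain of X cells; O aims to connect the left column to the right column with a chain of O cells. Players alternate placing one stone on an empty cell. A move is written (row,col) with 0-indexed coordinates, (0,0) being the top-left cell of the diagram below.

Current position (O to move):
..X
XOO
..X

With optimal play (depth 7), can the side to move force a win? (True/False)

p1 O@[..X/XOO/..X]: (0,0)[O.X/XOO/..X]+1* (0,1)[.OX/XOO/..X]+1 (2,0)[..X/XOO/O.X]+1 (2,1)[..X/XOO/.OX]-1
p2 X@[O.X/XOO/..X]: (0,1)[OXX/XOO/..X]-1* (2,0)[O.X/XOO/X.X]-1 (2,1)[O.X/XOO/.XX]-1
p3 O@[OXX/XOO/..X]: (2,0)[OXX/XOO/O.X]+1* (2,1)[OXX/XOO/.OX]-1
p4 X@[OXX/XOO/O.X] terminal -1; root [..X/XOO/..X] d7

O winning at [..X/XOO/..X]: True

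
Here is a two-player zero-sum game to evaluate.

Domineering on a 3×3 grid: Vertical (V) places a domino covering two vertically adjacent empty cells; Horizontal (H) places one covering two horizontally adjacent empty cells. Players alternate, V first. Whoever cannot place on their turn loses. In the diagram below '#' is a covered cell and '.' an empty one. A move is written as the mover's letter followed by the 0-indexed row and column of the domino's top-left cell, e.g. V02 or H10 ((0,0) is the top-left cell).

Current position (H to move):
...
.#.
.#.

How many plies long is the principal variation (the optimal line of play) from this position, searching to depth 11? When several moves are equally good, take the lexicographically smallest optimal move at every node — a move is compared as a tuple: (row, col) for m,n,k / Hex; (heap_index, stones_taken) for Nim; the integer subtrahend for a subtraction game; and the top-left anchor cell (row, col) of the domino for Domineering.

PV length from [.../.#./.#.]: 2 plies

p1 H@[.../.#./.#.]: H00[##./.#./.#.]-1* H01[.##/.#./.#.]-1
p2 V@[##./.#./.#.]: V02[###/.##/.#.]+1* V10[##./##./##.]+1 V12[##./.##/.##]+1
p3 H@[###/.##/.#.] terminal -1; root [.../.#./.#.] d11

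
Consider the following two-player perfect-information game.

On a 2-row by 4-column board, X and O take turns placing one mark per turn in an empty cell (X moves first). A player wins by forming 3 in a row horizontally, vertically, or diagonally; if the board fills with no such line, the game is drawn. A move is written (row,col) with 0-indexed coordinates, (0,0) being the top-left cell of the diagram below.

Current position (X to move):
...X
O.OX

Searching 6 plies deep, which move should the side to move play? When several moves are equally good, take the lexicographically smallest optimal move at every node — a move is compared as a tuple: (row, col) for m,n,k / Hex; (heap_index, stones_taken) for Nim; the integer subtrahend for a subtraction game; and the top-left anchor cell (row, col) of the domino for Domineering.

X's best at [...X/O.OX]: (1,1)

ply 1, X at ...X/O.OX | (0,0)=-1→X..X/O.OX; (0,1)=-1→.X.X/O.OX; (0,2)=-1→..XX/O.OX; (1,1)=+0→...X/OXOX*
ply 2, O at ...X/OXOX | (0,0)=+0→O..X/OXOX*; (0,1)=+0→.O.X/OXOX; (0,2)=+0→..OX/OXOX
ply 3, X at O..X/OXOX | (0,1)=+0→OX.X/OXOX*; (0,2)=+0→O.XX/OXOX
ply 4, O at OX.X/OXOX | (0,2)=+0→OXOX/OXOX*
ply 5: OXOX/OXOX is terminal +0 (X); from ...X/O.OX depth 6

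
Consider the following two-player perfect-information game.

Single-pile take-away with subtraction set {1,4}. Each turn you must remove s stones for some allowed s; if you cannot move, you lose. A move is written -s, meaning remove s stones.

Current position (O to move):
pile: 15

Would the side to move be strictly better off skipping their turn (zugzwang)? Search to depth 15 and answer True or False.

zugzwang(15, O) = True

p1 O@[15]: -1[14]-1* -4[11]-1
p2 X@[14]: -1[13]-1 -4[10]+1*
p3 O@[10]: -1[9]-1* -4[6]-1
p4 X@[9]: -1[8]-1 -4[5]+1*
p5 O@[5]: -1[4]-1* -4[1]-1
p6 X@[4]: -1[3]-1 -4[0]+1*
p7 O@[0] terminal -1; root [15] d15
if O skipped the turn, X would face:
~ p1 X@[15]: -1[14]-1* -4[11]-1
~ p2 O@[14]: -1[13]-1 -4[10]+1*
~ p3 X@[10]: -1[9]-1* -4[6]-1
~ p4 O@[9]: -1[8]-1 -4[5]+1*
~ p5 X@[5]: -1[4]-1* -4[1]-1
~ p6 O@[4]: -1[3]-1 -4[0]+1*
~ p7 X@[0] terminal -1; root [15] d15
compare (O): move=-1 vs pass=+1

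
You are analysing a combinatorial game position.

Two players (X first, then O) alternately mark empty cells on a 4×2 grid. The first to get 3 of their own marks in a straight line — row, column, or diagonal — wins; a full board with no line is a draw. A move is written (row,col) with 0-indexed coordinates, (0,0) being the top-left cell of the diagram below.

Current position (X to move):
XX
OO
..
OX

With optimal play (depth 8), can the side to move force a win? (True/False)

X winning at [XX/OO/../OX]: False

p1 X@[XX/OO/../OX]: (2,0)[XX/OO/X./OX]+0* (2,1)[XX/OO/.X/OX]-1
p2 O@[XX/OO/X./OX]: (2,1)[XX/OO/XO/OX]+0*
p3 X@[XX/OO/XO/OX] terminal +0; root [XX/OO/../OX] d8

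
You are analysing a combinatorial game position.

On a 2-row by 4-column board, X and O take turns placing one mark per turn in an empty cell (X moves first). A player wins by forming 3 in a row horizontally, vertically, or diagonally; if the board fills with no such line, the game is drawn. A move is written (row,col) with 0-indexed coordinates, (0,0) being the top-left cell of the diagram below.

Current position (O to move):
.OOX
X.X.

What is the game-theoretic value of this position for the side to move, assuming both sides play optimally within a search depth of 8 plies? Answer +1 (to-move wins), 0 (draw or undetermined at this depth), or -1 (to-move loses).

p1 O@[.OOX/X.X.]: (0,0)[OOOX/X.X.]+1* (1,1)[.OOX/XOX.]+0 (1,3)[.OOX/X.XO]-1
p2 X@[OOOX/X.X.] terminal -1; root [.OOX/X.X.] d8

value(.OOX/X.X., O) = +1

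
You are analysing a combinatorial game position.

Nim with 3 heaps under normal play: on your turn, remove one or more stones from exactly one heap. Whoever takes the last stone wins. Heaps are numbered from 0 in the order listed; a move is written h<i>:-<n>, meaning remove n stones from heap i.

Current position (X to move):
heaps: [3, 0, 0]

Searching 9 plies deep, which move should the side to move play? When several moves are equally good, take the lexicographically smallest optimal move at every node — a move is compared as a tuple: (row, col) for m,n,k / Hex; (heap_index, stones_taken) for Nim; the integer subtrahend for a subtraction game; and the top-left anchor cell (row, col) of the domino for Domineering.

X's best at [(3,0,0)]: h0:-3

[(3,0,0)] X move#1: h0:-1:-1/(2,0,0), h0:-2:-1/(1,0,0), h0:-3:+1/(0,0,0)*
[(0,0,0)] end (terminal -1, O#2); searched (3,0,0) to 9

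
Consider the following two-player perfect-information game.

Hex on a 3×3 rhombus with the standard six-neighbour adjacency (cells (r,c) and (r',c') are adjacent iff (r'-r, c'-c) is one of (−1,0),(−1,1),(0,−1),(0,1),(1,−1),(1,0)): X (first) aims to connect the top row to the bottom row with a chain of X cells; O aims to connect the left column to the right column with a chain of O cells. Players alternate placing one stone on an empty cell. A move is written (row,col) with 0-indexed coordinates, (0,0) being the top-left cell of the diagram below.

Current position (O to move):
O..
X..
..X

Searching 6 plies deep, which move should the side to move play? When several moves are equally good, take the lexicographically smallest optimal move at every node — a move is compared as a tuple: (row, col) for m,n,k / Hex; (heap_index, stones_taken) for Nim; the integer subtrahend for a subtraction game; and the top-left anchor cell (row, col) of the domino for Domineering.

ply 1, O at O../X../..X | (0,1)=-1→OO./X../..X; (0,2)=-1→O.O/X../..X; (1,1)=+1→O../XO./..X*; (1,2)=-1→O../X.O/..X; (2,0)=-1→O../X../O.X; (2,1)=-1→O../X../.OX
ply 2, X at O../XO./..X | (0,1)=-1→OX./XO./..X*; (0,2)=-1→O.X/XO./..X; (1,2)=-1→O../XOX/..X; (2,0)=-1→O../XO./X.X; (2,1)=-1→O../XO./.XX
ply 3, O at OX./XO./..X | (0,2)=-1→OXO/XO./..X; (1,2)=-1→OX./XOO/..X; (2,0)=+1→OX./XO./O.X*; (2,1)=-1→OX./XO./.OX
ply 4, X at OX./XO./O.X | (0,2)=-1→OXX/XO./O.X*; (1,2)=-1→OX./XOX/O.X; (2,1)=-1→OX./XO./OXX
ply 5, O at OXX/XO./O.X | (1,2)=+1→OXX/XOO/O.X*; (2,1)=-1→OXX/XO./OOX
ply 6: OXX/XOO/O.X is terminal -1 (X); from O../X../..X depth 6

O's best at [O../X../..X]: (1,1)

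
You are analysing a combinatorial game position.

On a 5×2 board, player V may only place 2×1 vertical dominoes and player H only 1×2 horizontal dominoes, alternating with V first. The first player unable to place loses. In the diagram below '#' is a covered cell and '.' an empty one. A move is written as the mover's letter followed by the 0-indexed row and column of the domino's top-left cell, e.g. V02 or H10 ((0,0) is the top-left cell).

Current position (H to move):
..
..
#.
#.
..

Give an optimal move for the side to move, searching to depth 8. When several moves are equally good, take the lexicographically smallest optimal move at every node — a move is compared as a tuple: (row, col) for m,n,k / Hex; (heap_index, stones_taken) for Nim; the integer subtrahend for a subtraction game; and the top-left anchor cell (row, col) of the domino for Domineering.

[../../#./#./..] H move#1: H00:+1/##/../#./#./..*, H10:+1/../##/#./#./.., H40:-1/../../#./#./##
[##/../#./#./..] V move#2: V11:-1/##/.#/##/#./..*, V21:-1/##/../##/##/.., V31:-1/##/../#./##/.#
[##/.#/##/#./..] H move#3: H40:+1/##/.#/##/#./##*
[##/.#/##/#./##] end (terminal -1, V#4); searched ../../#./#./.. to 8

H's best at [../../#./#./..]: H00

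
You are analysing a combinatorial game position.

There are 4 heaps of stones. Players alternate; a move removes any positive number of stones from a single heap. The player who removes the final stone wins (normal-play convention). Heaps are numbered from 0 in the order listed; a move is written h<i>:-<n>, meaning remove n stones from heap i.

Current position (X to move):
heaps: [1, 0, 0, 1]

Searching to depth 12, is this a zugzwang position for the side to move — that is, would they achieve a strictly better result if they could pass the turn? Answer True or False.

p1 X@[(1,0,0,1)]: h0:-1[(0,0,0,1)]-1* h3:-1[(1,0,0,0)]-1
p2 O@[(0,0,0,1)]: h3:-1[(0,0,0,0)]+1*
p3 X@[(0,0,0,0)] terminal -1; root [(1,0,0,1)] d12
if X skipped the turn, O would face:
~ p1 O@[(1,0,0,1)]: h0:-1[(0,0,0,1)]-1* h3:-1[(1,0,0,0)]-1
~ p2 X@[(0,0,0,1)]: h3:-1[(0,0,0,0)]+1*
~ p3 O@[(0,0,0,0)] terminal -1; root [(1,0,0,1)] d12
compare (X): move=-1 vs pass=+1

zugzwang((1,0,0,1), X) = True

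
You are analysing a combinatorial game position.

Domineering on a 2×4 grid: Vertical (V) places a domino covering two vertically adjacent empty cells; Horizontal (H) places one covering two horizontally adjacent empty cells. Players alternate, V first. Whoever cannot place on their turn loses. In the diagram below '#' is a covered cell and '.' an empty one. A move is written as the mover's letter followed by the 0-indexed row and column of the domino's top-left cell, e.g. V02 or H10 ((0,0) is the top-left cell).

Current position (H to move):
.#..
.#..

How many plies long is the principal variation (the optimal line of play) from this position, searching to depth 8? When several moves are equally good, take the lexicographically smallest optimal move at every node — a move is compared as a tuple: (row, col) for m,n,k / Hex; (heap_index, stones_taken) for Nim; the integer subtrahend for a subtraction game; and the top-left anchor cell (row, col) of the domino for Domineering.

PV length from [.#../.#..]: 3 plies

p1 H@[.#../.#..]: H02[.###/.#..]+1* H12[.#../.###]+1
p2 V@[.###/.#..]: V00[####/##..]-1*
p3 H@[####/##..]: H12[####/####]+1*
p4 V@[####/####] terminal -1; root [.#../.#..] d8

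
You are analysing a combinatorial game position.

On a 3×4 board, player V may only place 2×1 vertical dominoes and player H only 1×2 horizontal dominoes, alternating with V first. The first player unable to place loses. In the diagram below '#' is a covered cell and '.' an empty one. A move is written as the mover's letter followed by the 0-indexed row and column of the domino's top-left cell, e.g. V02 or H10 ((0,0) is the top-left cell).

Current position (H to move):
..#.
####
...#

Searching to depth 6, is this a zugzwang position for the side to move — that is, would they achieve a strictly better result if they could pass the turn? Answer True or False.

ply 1, H at ..#./####/...# | H00=+1→###./####/...#*; H20=+1→..#./####/##.#; H21=+1→..#./####/.###
ply 2: ###./####/...# is terminal -1 (V); from ..#./####/...# depth 6
if H skipped the turn, V would face:
~ ply 1: ..#./####/...# is terminal -1 (V); from ..#./####/...# depth 6
compare (H): move=+1 vs pass=+1

zugzwang(..#./####/...#, H) = False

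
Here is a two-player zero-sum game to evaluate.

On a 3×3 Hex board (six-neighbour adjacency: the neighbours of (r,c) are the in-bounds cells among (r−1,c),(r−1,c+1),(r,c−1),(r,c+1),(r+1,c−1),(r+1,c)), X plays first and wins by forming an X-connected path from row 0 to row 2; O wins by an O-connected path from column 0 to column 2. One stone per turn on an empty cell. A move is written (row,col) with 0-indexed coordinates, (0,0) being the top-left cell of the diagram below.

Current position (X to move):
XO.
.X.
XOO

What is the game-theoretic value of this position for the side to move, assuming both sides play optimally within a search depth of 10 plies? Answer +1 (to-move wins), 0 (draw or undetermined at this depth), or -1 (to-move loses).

value(XO./.X./XOO, X) = +1

p1 X@[XO./.X./XOO]: (0,2)[XOX/.X./XOO]+1* (1,0)[XO./XX./XOO]+1 (1,2)[XO./.XX/XOO]+1
p2 O@[XOX/.X./XOO] terminal -1; root [XO./.X./XOO] d10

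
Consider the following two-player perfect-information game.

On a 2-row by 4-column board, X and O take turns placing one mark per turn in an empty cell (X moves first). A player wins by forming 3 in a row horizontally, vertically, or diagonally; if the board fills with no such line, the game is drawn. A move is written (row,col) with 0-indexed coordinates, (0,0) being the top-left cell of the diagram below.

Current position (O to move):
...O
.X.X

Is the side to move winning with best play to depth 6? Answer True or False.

O winning at [...O/.X.X]: False

p1 O@[...O/.X.X]: (0,0)[O..O/.X.X]-1 (0,1)[.O.O/.X.X]-1 (0,2)[..OO/.X.X]-1 (1,0)[...O/OX.X]-1 (1,2)[...O/.XOX]+0*
p2 X@[...O/.XOX]: (0,0)[X..O/.XOX]+0* (0,1)[.X.O/.XOX]+0 (0,2)[..XO/.XOX]+0 (1,0)[...O/XXOX]+0
p3 O@[X..O/.XOX]: (0,1)[XO.O/.XOX]+0* (0,2)[X.OO/.XOX]+0 (1,0)[X..O/OXOX]+0
p4 X@[XO.O/.XOX]: (0,2)[XOXO/.XOX]+0* (1,0)[XO.O/XXOX]-1
p5 O@[XOXO/.XOX]: (1,0)[XOXO/OXOX]+0*
p6 X@[XOXO/OXOX] terminal +0; root [...O/.X.X] d6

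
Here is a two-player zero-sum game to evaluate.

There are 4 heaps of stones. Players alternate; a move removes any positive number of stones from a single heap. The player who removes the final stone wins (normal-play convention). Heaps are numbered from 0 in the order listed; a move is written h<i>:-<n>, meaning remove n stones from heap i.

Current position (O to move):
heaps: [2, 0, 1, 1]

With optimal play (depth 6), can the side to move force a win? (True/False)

O winning at [(2,0,1,1)]: True

p1 O@[(2,0,1,1)]: h0:-1[(1,0,1,1)]-1 h0:-2[(0,0,1,1)]+1* h2:-1[(2,0,0,1)]-1 h3:-1[(2,0,1,0)]-1
p2 X@[(0,0,1,1)]: h2:-1[(0,0,0,1)]-1* h3:-1[(0,0,1,0)]-1
p3 O@[(0,0,0,1)]: h3:-1[(0,0,0,0)]+1*
p4 X@[(0,0,0,0)] terminal -1; root [(2,0,1,1)] d6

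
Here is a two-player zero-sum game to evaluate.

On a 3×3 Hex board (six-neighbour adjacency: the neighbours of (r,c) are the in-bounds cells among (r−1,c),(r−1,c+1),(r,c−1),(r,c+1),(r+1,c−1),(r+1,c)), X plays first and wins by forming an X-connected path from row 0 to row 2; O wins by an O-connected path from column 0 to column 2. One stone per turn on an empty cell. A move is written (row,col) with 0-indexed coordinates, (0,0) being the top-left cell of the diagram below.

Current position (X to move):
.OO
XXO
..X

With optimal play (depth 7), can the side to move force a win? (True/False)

X winning at [.OO/XXO/..X]: True

p1 X@[.OO/XXO/..X]: (0,0)[XOO/XXO/..X]+1* (2,0)[.OO/XXO/X.X]-1 (2,1)[.OO/XXO/.XX]-1
p2 O@[XOO/XXO/..X]: (2,0)[XOO/XXO/O.X]-1* (2,1)[XOO/XXO/.OX]-1
p3 X@[XOO/XXO/O.X]: (2,1)[XOO/XXO/OXX]+1*
p4 O@[XOO/XXO/OXX] terminal -1; root [.OO/XXO/..X] d7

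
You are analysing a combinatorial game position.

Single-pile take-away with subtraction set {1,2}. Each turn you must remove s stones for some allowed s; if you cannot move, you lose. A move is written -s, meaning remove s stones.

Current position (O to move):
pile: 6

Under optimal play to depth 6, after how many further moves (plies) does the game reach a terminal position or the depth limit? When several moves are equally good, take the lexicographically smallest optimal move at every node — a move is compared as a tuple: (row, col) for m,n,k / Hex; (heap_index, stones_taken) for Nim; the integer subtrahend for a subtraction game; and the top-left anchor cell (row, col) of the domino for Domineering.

PV length from [6]: 4 plies

p1 O@[6]: -1[5]-1* -2[4]-1
p2 X@[5]: -1[4]-1 -2[3]+1*
p3 O@[3]: -1[2]-1* -2[1]-1
p4 X@[2]: -1[1]-1 -2[0]+1*
p5 O@[0] terminal -1; root [6] d6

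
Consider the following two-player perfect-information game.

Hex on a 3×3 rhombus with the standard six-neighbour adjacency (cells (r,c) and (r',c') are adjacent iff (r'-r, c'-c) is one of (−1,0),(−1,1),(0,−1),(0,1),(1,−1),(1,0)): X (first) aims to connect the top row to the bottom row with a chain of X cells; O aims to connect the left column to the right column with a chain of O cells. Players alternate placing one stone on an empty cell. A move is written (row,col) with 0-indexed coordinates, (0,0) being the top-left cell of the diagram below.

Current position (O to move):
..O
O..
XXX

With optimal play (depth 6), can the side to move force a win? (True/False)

[..O/O../XXX] O move#1: (0,0):+1/O.O/O../XXX*, (0,1):+1/.OO/O../XXX, (1,1):+1/..O/OO./XXX, (1,2):+1/..O/O.O/XXX
[O.O/O../XXX] X move#2: (0,1):-1/OXO/O../XXX*, (1,1):-1/O.O/OX./XXX, (1,2):-1/O.O/O.X/XXX
[OXO/O../XXX] O move#3: (1,1):+1/OXO/OO./XXX*, (1,2):-1/OXO/O.O/XXX
[OXO/OO./XXX] end (terminal -1, X#4); searched ..O/O../XXX to 6

O winning at [..O/O../XXX]: True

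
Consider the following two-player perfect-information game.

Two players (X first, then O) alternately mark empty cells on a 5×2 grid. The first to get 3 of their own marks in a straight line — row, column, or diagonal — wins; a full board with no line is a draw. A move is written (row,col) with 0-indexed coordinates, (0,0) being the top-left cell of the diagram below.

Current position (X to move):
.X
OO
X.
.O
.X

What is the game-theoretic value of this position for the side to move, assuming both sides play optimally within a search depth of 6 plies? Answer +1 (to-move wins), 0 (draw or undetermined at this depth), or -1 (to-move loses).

[.X/OO/X./.O/.X] X move#1: (0,0):-1/XX/OO/X./.O/.X, (2,1):+0/.X/OO/XX/.O/.X*, (3,0):-1/.X/OO/X./XO/.X, (4,0):-1/.X/OO/X./.O/XX
[.X/OO/XX/.O/.X] O move#2: (0,0):+0/OX/OO/XX/.O/.X*, (3,0):+0/.X/OO/XX/OO/.X, (4,0):+0/.X/OO/XX/.O/OX
[OX/OO/XX/.O/.X] X move#3: (3,0):+0/OX/OO/XX/XO/.X*, (4,0):+0/OX/OO/XX/.O/XX
[OX/OO/XX/XO/.X] O move#4: (4,0):+0/OX/OO/XX/XO/OX*
[OX/OO/XX/XO/OX] end (terminal +0, X#5); searched .X/OO/X./.O/.X to 6

value(.X/OO/X./.O/.X, X) = 0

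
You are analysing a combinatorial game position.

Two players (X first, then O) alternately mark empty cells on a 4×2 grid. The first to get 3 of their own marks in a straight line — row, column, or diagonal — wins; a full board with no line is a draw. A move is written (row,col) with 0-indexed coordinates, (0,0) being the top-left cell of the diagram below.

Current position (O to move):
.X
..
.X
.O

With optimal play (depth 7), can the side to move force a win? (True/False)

O winning at [.X/../.X/.O]: False

ply 1, O at .X/../.X/.O | (0,0)=-1→OX/../.X/.O; (1,0)=-1→.X/O./.X/.O; (1,1)=+0→.X/.O/.X/.O*; (2,0)=-1→.X/../OX/.O; (3,0)=-1→.X/../.X/OO
ply 2, X at .X/.O/.X/.O | (0,0)=+0→XX/.O/.X/.O*; (1,0)=+0→.X/XO/.X/.O; (2,0)=+0→.X/.O/XX/.O; (3,0)=+0→.X/.O/.X/XO
ply 3, O at XX/.O/.X/.O | (1,0)=+0→XX/OO/.X/.O*; (2,0)=+0→XX/.O/OX/.O; (3,0)=+0→XX/.O/.X/OO
ply 4, X at XX/OO/.X/.O | (2,0)=+0→XX/OO/XX/.O*; (3,0)=+0→XX/OO/.X/XO
ply 5, O at XX/OO/XX/.O | (3,0)=+0→XX/OO/XX/OO*
ply 6: XX/OO/XX/OO is terminal +0 (X); from .X/../.X/.O depth 7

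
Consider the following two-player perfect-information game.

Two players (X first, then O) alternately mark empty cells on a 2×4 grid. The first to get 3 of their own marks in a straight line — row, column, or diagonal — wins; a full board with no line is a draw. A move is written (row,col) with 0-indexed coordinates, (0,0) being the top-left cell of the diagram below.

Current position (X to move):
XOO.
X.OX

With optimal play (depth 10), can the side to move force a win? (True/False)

X winning at [XOO./X.OX]: False

ply 1, X at XOO./X.OX | (0,3)=+0→XOOX/X.OX*; (1,1)=-1→XOO./XXOX
ply 2, O at XOOX/X.OX | (1,1)=+0→XOOX/XOOX*
ply 3: XOOX/XOOX is terminal +0 (X); from XOO./X.OX depth 10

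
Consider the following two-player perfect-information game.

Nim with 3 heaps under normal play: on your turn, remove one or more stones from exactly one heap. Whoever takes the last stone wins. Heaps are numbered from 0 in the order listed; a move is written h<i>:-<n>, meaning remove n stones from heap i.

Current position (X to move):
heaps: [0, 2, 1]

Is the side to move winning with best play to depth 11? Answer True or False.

X winning at [(0,2,1)]: True

ply 1, X at (0,2,1) | h1:-1=+1→(0,1,1)*; h1:-2=-1→(0,0,1); h2:-1=-1→(0,2,0)
ply 2, O at (0,1,1) | h1:-1=-1→(0,0,1)*; h2:-1=-1→(0,1,0)
ply 3, X at (0,0,1) | h2:-1=+1→(0,0,0)*
ply 4: (0,0,0) is terminal -1 (O); from (0,2,1) depth 11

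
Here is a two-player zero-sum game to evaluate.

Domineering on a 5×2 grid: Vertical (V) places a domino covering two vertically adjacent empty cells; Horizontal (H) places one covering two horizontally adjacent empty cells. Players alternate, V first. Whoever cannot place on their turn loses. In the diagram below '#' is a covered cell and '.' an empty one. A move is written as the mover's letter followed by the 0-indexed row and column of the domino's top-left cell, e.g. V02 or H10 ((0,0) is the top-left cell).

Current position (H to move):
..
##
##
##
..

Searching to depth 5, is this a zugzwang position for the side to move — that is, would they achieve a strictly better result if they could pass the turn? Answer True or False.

[../##/##/##/..] H move#1: H00:+1/##/##/##/##/..*, H40:+1/../##/##/##/##
[##/##/##/##/..] end (terminal -1, V#2); searched ../##/##/##/.. to 5
suppose H passes — search the same position with V to move:
pass> [../##/##/##/..] end (terminal -1, V#1); searched ../##/##/##/.. to 5
for H: play +1, pass +1

zugzwang(../##/##/##/.., H) = False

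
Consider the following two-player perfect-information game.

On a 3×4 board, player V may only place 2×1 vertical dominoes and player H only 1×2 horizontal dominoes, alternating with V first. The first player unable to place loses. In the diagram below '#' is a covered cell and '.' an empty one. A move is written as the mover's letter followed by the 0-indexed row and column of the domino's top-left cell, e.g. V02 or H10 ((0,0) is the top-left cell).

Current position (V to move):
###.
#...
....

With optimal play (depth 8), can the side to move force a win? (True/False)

V winning at [###./#.../....]: True

ply 1, V at ###./#.../.... | V03=-1→####/#..#/....; V11=-1→###./##../.#..; V12=+1→###./#.#./..#.*; V13=-1→###./#..#/...#
ply 2, H at ###./#.#./..#. | H20=-1→###./#.#./###.*
ply 3, V at ###./#.#./###. | V03=+1→####/#.##/###.*; V13=+1→###./#.##/####
ply 4: ####/#.##/###. is terminal -1 (H); from ###./#.../.... depth 8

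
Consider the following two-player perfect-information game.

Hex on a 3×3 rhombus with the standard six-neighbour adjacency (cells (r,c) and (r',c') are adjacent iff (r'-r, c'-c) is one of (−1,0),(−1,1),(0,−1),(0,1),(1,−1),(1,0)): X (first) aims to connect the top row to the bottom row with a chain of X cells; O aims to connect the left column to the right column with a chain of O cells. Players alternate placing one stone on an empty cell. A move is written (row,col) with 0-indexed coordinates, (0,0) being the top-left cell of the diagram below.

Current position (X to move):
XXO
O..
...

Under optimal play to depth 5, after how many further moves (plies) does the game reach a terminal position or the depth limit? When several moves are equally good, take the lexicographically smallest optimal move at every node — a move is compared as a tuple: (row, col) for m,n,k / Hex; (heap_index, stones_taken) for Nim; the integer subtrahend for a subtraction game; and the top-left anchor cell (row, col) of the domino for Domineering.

PV length from [XXO/O../...]: 3 plies

p1 X@[XXO/O../...]: (1,1)[XXO/OX./...]+1* (1,2)[XXO/O.X/...]-1 (2,0)[XXO/O../X..]-1 (2,1)[XXO/O../.X.]-1 (2,2)[XXO/O../..X]-1
p2 O@[XXO/OX./...]: (1,2)[XXO/OXO/...]-1* (2,0)[XXO/OX./O..]-1 (2,1)[XXO/OX./.O.]-1 (2,2)[XXO/OX./..O]-1
p3 X@[XXO/OXO/...]: (2,0)[XXO/OXO/X..]+1* (2,1)[XXO/OXO/.X.]+1 (2,2)[XXO/OXO/..X]+1
p4 O@[XXO/OXO/X..] terminal -1; root [XXO/O../...] d5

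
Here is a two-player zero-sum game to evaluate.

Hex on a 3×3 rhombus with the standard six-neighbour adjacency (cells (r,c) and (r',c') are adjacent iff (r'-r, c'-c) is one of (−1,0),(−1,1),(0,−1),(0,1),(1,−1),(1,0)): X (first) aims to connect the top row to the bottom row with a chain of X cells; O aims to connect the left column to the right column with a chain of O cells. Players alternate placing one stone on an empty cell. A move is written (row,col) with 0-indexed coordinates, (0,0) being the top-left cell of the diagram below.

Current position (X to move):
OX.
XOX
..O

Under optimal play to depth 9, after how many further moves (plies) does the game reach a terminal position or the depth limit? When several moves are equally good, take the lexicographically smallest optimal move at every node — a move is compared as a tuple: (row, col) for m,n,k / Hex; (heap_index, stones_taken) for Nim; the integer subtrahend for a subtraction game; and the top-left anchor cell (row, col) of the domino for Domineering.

PV length from [OX./XOX/..O]: 3 plies

p1 X@[OX./XOX/..O]: (0,2)[OXX/XOX/..O]+1* (2,0)[OX./XOX/X.O]+1 (2,1)[OX./XOX/.XO]+1
p2 O@[OXX/XOX/..O]: (2,0)[OXX/XOX/O.O]-1* (2,1)[OXX/XOX/.OO]-1
p3 X@[OXX/XOX/O.O]: (2,1)[OXX/XOX/OXO]+1*
p4 O@[OXX/XOX/OXO] terminal -1; root [OX./XOX/..O] d9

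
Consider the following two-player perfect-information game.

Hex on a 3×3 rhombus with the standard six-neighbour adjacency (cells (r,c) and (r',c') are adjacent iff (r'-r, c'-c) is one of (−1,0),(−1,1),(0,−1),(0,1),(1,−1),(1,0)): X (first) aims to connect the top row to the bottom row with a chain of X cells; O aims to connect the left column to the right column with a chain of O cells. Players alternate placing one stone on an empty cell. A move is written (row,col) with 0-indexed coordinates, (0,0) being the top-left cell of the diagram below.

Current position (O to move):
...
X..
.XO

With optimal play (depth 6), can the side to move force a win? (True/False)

ply 1, O at .../X../.XO | (0,0)=-1→O../X../.XO*; (0,1)=-1→.O./X../.XO; (0,2)=-1→..O/X../.XO; (1,1)=-1→.../XO./.XO; (1,2)=-1→.../X.O/.XO; (2,0)=-1→.../X../OXO
ply 2, X at O../X../.XO | (0,1)=+1→OX./X../.XO*; (0,2)=+1→O.X/X../.XO; (1,1)=+1→O../XX./.XO; (1,2)=+1→O../X.X/.XO; (2,0)=+1→O../X../XXO
ply 3, O at OX./X../.XO | (0,2)=-1→OXO/X../.XO*; (1,1)=-1→OX./XO./.XO; (1,2)=-1→OX./X.O/.XO; (2,0)=-1→OX./X../OXO
ply 4, X at OXO/X../.XO | (1,1)=+1→OXO/XX./.XO*; (1,2)=+1→OXO/X.X/.XO; (2,0)=+1→OXO/X../XXO
ply 5: OXO/XX./.XO is terminal -1 (O); from .../X../.XO depth 6

O winning at [.../X../.XO]: False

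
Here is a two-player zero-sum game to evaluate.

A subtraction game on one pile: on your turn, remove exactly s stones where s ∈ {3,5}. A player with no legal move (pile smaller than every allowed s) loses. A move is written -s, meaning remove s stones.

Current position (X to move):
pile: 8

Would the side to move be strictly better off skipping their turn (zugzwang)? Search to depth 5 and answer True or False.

[8] X move#1: -3:-1/5*, -5:-1/3
[5] O move#2: -3:+1/2*, -5:+1/0
[2] end (terminal -1, X#3); searched 8 to 5
pass branch (O moves first from the same position):
  | [8] O move#1: -3:-1/5*, -5:-1/3
  | [5] X move#2: -3:+1/2*, -5:+1/0
  | [2] end (terminal -1, O#3); searched 8 to 5
X moving scores -1; X passing scores +1

zugzwang(8, X) = True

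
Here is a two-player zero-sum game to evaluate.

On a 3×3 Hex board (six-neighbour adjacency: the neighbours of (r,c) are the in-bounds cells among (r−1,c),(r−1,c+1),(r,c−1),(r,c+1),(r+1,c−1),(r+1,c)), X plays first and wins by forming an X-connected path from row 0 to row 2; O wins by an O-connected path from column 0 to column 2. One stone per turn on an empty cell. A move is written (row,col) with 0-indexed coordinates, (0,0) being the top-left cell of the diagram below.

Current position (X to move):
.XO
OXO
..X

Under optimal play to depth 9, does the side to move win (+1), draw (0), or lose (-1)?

[.XO/OXO/..X] X move#1: (0,0):+1/XXO/OXO/..X*, (2,0):+1/.XO/OXO/X.X, (2,1):+1/.XO/OXO/.XX
[XXO/OXO/..X] O move#2: (2,0):-1/XXO/OXO/O.X*, (2,1):-1/XXO/OXO/.OX
[XXO/OXO/O.X] X move#3: (2,1):+1/XXO/OXO/OXX*
[XXO/OXO/OXX] end (terminal -1, O#4); searched .XO/OXO/..X to 9

value(.XO/OXO/..X, X) = +1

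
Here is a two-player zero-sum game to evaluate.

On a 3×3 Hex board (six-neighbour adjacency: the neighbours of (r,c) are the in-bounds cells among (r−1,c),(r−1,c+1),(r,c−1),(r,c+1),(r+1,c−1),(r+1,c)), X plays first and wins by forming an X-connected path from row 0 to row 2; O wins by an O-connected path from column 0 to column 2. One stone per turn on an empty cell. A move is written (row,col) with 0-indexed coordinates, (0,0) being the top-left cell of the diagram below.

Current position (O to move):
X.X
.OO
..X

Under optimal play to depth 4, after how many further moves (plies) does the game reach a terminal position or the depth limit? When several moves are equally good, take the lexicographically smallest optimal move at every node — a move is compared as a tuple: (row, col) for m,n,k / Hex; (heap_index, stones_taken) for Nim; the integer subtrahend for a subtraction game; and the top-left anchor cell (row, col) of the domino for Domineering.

p1 O@[X.X/.OO/..X]: (0,1)[XOX/.OO/..X]+1* (1,0)[X.X/OOO/..X]+1 (2,0)[X.X/.OO/O.X]+1 (2,1)[X.X/.OO/.OX]+1
p2 X@[XOX/.OO/..X]: (1,0)[XOX/XOO/..X]-1* (2,0)[XOX/.OO/X.X]-1 (2,1)[XOX/.OO/.XX]-1
p3 O@[XOX/XOO/..X]: (2,0)[XOX/XOO/O.X]+1* (2,1)[XOX/XOO/.OX]-1
p4 X@[XOX/XOO/O.X] terminal -1; root [X.X/.OO/..X] d4

PV length from [X.X/.OO/..X]: 3 plies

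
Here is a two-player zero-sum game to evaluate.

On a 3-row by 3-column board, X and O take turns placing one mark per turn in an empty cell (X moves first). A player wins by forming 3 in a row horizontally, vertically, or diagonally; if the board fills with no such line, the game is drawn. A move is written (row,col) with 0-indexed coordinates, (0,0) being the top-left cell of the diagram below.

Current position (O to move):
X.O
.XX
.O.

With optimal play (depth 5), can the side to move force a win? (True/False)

[X.O/.XX/.O.] O move#1: (0,1):-1/XOO/.XX/.O.*, (1,0):-1/X.O/OXX/.O., (2,0):-1/X.O/.XX/OO., (2,2):-1/X.O/.XX/.OO
[XOO/.XX/.O.] X move#2: (1,0):+1/XOO/XXX/.O.*, (2,0):+1/XOO/.XX/XO., (2,2):+1/XOO/.XX/.OX
[XOO/XXX/.O.] end (terminal -1, O#3); searched X.O/.XX/.O. to 5

O winning at [X.O/.XX/.O.]: False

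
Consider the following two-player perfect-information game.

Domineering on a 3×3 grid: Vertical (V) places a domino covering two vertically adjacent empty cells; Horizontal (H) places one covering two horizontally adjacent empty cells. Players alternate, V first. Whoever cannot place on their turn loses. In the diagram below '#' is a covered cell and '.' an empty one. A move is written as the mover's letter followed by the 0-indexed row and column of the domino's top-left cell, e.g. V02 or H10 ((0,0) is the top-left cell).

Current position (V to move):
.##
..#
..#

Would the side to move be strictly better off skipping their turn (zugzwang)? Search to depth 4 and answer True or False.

[.##/..#/..#] V move#1: V00:-1/###/#.#/..#, V10:+1/.##/#.#/#.#*, V11:+1/.##/.##/.##
[.##/#.#/#.#] end (terminal -1, H#2); searched .##/..#/..# to 4
suppose V passes — search the same position with H to move:
pass> [.##/..#/..#] H move#1: H10:+1/.##/###/..#*, H20:-1/.##/..#/###
pass> [.##/###/..#] end (terminal -1, V#2); searched .##/..#/..# to 4
for V: play +1, pass -1

zugzwang(.##/..#/..#, V) = False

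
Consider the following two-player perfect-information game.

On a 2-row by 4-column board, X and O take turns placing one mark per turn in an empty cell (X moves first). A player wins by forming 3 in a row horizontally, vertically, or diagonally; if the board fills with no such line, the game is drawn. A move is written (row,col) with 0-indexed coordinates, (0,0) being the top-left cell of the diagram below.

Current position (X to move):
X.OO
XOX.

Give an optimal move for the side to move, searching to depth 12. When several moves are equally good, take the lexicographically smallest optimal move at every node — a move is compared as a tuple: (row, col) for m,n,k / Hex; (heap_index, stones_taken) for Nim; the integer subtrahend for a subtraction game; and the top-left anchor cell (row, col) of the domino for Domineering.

X's best at [X.OO/XOX.]: (0,1)

ply 1, X at X.OO/XOX. | (0,1)=+0→XXOO/XOX.*; (1,3)=-1→X.OO/XOXX
ply 2, O at XXOO/XOX. | (1,3)=+0→XXOO/XOXO*
ply 3: XXOO/XOXO is terminal +0 (X); from X.OO/XOX. depth 12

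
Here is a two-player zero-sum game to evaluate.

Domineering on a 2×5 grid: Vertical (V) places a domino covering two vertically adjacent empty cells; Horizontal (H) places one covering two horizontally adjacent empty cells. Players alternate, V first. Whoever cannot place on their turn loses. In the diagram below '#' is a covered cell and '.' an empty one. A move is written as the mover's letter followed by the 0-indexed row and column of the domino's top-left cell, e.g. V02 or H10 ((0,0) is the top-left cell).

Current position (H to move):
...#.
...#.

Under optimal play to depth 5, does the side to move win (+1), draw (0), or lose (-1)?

[...#./...#.] H move#1: H00:-1/##.#./...#.*, H01:-1/.###./...#., H10:-1/...#./##.#., H11:-1/...#./.###.
[##.#./...#.] V move#2: V02:+1/####./..##.*, V04:-1/##.##/...##
[####./..##.] H move#3: H10:-1/####./####.*
[####./####.] V move#4: V04:+1/#####/#####*
[#####/#####] end (terminal -1, H#5); searched ...#./...#. to 5

value(...#./...#., H) = -1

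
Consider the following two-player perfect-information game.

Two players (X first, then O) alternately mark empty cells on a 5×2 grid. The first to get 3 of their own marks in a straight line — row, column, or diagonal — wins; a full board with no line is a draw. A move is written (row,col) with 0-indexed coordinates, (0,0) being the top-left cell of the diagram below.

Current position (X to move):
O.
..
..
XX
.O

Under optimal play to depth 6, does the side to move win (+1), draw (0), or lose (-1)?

value(O./../../XX/.O, X) = +1

p1 X@[O./../../XX/.O]: (0,1)[OX/../../XX/.O]+0 (1,0)[O./X./../XX/.O]+0 (1,1)[O./.X/../XX/.O]+1* (2,0)[O./../X./XX/.O]+1 (2,1)[O./../.X/XX/.O]+1 (4,0)[O./../../XX/XO]+0
p2 O@[O./.X/../XX/.O]: (0,1)[OO/.X/../XX/.O]-1* (1,0)[O./OX/../XX/.O]-1 (2,0)[O./.X/O./XX/.O]-1 (2,1)[O./.X/.O/XX/.O]-1 (4,0)[O./.X/../XX/OO]-1
p3 X@[OO/.X/../XX/.O]: (1,0)[OO/XX/../XX/.O]+1* (2,0)[OO/.X/X./XX/.O]+1 (2,1)[OO/.X/.X/XX/.O]+1 (4,0)[OO/.X/../XX/XO]+1
p4 O@[OO/XX/../XX/.O]: (2,0)[OO/XX/O./XX/.O]-1* (2,1)[OO/XX/.O/XX/.O]-1 (4,0)[OO/XX/../XX/OO]-1
p5 X@[OO/XX/O./XX/.O]: (2,1)[OO/XX/OX/XX/.O]+1* (4,0)[OO/XX/O./XX/XO]+0
p6 O@[OO/XX/OX/XX/.O] terminal -1; root [O./../../XX/.O] d6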